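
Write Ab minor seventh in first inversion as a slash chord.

Abm7/Cb

First inversion of Ab minor seventh has the third (Cb) in the bass. As a slash chord: Abm7/Cb.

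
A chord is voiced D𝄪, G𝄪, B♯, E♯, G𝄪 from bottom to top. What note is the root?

Reordering D##, G##, B#, E# into stacked thirds gives E#–G##–B#–D##; the bottom of that stack, E#, is the root.

E#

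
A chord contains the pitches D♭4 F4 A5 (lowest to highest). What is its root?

Db

Reordering Db, F, A into stacked thirds gives Db–F–A; the bottom of that stack, Db, is the root.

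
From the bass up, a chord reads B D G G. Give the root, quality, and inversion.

G major, first inversion

The pitch classes B, D, G arrange in thirds as G–B–D: a G major triad.
B is the third of G major; third in the bass means first inversion (figured bass 6).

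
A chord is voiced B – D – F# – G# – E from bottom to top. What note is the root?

E

Reordering B, D, F#, G#, E into stacked thirds gives E–G#–B–D–F#; the bottom of that stack, E, is the root.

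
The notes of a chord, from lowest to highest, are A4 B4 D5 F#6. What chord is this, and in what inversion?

B minor seventh, third inversion

Reducing to letter names: A, B, D, F#. These stack in thirds as B–D–F#–A — a B minor seventh chord.
A is the seventh of B minor seventh; seventh in the bass means third inversion (figured bass 4/2).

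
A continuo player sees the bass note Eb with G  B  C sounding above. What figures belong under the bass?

The notes Eb, G, B, C stack in thirds as C–Eb–G–B — a C minor-major seventh chord. The bass Eb is the third, so this is first inversion: figured 6/5.

6/5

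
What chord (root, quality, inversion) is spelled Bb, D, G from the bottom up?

G minor, first inversion

The distinct note names are Bb, D, G. Stacked in thirds they read G–Bb–D, which is a minor triad on G.
With the third (Bb) in the bass, the chord is in first inversion (figured bass 6).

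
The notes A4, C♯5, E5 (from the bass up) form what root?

Reordering A, C#, E into stacked thirds gives A–C#–E; the bottom of that stack, A, is the root.

A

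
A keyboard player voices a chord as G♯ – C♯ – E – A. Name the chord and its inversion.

A major seventh, third inversion

The pitch classes G#, C#, E, A arrange in thirds as A–C#–E–G#: an A major seventh chord.
G# is the seventh of A major seventh; seventh in the bass means third inversion (figured bass 4/2).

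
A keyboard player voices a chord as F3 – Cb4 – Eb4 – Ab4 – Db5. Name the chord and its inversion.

Db dominant ninth, first inversion

The pitch classes F, Cb, Eb, Ab, Db arrange in thirds as Db–F–Ab–Cb–Eb: a Db dominant ninth chord.
The lowest note is F, the third of the chord, so this is first inversion.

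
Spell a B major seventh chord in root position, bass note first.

B, D#, F#, A#

B major seventh is B–D#–F#–A#. Root position puts the root (B) in the bass, with the remaining tones above: B, D#, F#, A#.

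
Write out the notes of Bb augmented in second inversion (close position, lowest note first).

Spelling Bb augmented: Bb–D–F#. In second inversion the fifth is bass, giving F#, Bb, D from the bottom.

F#, Bb, D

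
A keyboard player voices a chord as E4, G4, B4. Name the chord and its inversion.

E minor, root position

The distinct note names are E, G, B. Stacked in thirds they read E–G–B, which is a minor triad on E.
E is the root of E minor; root in the bass means root position (figured bass 5/3).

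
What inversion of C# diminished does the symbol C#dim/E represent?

C#dim/E means C# diminished with E in the bass. E is the third of C# diminished (C#–E–G), so this is first inversion.

first inversion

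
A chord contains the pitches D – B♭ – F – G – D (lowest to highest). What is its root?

D, Bb, F, G are the tones of a G minor seventh chord (G–Bb–D–F), making G the root.

G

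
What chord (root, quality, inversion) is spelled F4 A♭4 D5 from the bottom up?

The pitch classes F, Ab, D arrange in thirds as D–F–Ab: a D diminished triad.
The lowest note is F, the third of the chord, so this is first inversion (figured bass 6).

D diminished, first inversion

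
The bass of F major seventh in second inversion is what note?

The fifth of F major seventh (F–A–C–E) is C; that is the bass in second inversion.

C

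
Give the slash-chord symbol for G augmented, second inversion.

Second inversion of G augmented has the fifth (D#) in the bass. As a slash chord: Gaug/D#.

Gaug/D#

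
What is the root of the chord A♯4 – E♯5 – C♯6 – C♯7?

The distinct letter names are A#, E#, C#. Arranged as a stack of thirds they read A#–C#–E#, so A# is the root (an A# minor triad).

A#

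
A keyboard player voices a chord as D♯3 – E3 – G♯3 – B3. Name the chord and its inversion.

E major seventh, third inversion

The distinct note names are D#, E, G#, B. Stacked in thirds they read E–G#–B–D#, which is a major seventh chord on E.
D# is the seventh of E major seventh; seventh in the bass means third inversion (figured bass 4/2).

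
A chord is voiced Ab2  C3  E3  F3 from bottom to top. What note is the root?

Reordering Ab, C, E, F into stacked thirds gives F–Ab–C–E; the bottom of that stack, F, is the root.

F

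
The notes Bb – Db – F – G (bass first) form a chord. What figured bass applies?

The notes Bb, Db, F, G stack in thirds as G–Bb–Db–F — a G half-diminished seventh chord. The bass Bb is the third, so this is first inversion: figured 6/5.

6/5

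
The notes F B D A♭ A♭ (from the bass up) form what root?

B

Reordering F, B, D, Ab into stacked thirds gives B–D–F–Ab; the bottom of that stack, B, is the root.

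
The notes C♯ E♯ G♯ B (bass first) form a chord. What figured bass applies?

7

The notes C#, E#, G#, B stack in thirds as C#–E#–G#–B — a C# dominant seventh chord. The bass C# is the root, so this is root position: figured 7.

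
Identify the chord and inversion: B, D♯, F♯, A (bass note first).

B dominant seventh, root position

Reducing to letter names: B, D#, F#, A. These stack in thirds as B–D#–F#–A — a B dominant seventh chord.
B is the root of B dominant seventh; root in the bass means root position (figured bass 7).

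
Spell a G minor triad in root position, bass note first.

Spelling G minor: G–Bb–D. In root position the root is bass, giving G, Bb, D from the bottom.

G, Bb, D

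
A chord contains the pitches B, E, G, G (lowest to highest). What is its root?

Reordering B, E, G into stacked thirds gives E–G–B; the bottom of that stack, E, is the root.

E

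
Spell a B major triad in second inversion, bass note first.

F#, B, D#

B major is B–D#–F#. Second inversion puts the fifth (F#) in the bass, with the remaining tones above: F#, B, D#.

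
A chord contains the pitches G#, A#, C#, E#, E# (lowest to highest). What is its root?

G#, A#, C#, E# are the tones of an A# minor seventh chord (A#–C#–E#–G#), making A# the root.

A#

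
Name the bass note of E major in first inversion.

E major is E–G#–B. First inversion places the third in the bass: G#.

G#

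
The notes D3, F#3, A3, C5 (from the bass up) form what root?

Reordering D, F#, A, C into stacked thirds gives D–F#–A–C; the bottom of that stack, D, is the root.

D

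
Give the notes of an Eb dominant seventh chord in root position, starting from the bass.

Eb, G, Bb, Db

The chord tones are Eb–G–Bb–Db. With the root (Eb) lowest for root position: Eb, G, Bb, Db.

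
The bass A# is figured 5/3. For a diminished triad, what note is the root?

The figures 5/3 mean the root of the chord is in the bass. If A# is the root of a diminished triad, the root is A# (chord tones A#–C#–E).

A#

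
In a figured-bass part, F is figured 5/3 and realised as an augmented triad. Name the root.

F

The figures 5/3 mean the root of the chord is in the bass. If F is the root of an augmented triad, the root is F (chord tones F–A–C#).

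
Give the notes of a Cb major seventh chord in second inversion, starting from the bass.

Gb, Bb, Cb, Eb

Cb major seventh is Cb–Eb–Gb–Bb. Second inversion puts the fifth (Gb) in the bass, with the remaining tones above: Gb, Bb, Cb, Eb.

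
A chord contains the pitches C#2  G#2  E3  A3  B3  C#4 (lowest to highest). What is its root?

The distinct letter names are C#, G#, E, A, B. Arranged as a stack of thirds they read A–C#–E–G#–B, so A is the root (an A major ninth chord).

A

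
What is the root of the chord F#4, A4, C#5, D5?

F#, A, C#, D are the tones of a D major seventh chord (D–F#–A–C#), making D the root.

D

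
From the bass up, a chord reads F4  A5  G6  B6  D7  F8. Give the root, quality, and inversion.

The distinct note names are F, A, G, B, D. Stacked in thirds they read G–B–D–F–A, which is a dominant ninth chord on G.
F is the seventh of G dominant ninth; seventh in the bass means third inversion.

G dominant ninth, third inversion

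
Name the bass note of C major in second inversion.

G

C major is C–E–G. Second inversion places the fifth in the bass: G.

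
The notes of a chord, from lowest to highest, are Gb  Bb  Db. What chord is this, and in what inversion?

Reducing to letter names: Gb, Bb, Db. These stack in thirds as Gb–Bb–Db — a Gb major triad.
With the root (Gb) in the bass, the chord is in root position (figured bass 5/3).

Gb major, root position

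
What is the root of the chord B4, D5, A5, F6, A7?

The distinct letter names are B, D, A, F. Arranged as a stack of thirds they read B–D–F–A, so B is the root (a B half-diminished seventh chord).

B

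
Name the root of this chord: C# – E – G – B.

C#

C#, E, G, B are the tones of a C# half-diminished seventh chord (C#–E–G–B), making C# the root.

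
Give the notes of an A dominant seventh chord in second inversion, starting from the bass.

E, G, A, C#

Spelling A dominant seventh: A–C#–E–G. In second inversion the fifth is bass, giving E, G, A, C# from the bottom.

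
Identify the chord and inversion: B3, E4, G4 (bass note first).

Reducing to letter names: B, E, G. These stack in thirds as E–G–B — an E minor triad.
The lowest note is B, the fifth of the chord, so this is second inversion (figured bass 6/4).

E minor, second inversion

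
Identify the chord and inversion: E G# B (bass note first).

E major, root position

The distinct note names are E, G#, B. Stacked in thirds they read E–G#–B, which is a major triad on E.
The lowest note is E, the root of the chord, so this is root position (figured bass 5/3).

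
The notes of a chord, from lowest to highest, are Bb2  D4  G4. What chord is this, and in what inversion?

Reducing to letter names: Bb, D, G. These stack in thirds as G–Bb–D — a G minor triad.
With the third (Bb) in the bass, the chord is in first inversion (figured bass 6).

G minor, first inversion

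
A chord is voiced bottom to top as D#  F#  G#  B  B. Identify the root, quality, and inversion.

G# minor seventh, second inversion

Reducing to letter names: D#, F#, G#, B. These stack in thirds as G#–B–D#–F# — a G# minor seventh chord.
With the fifth (D#) in the bass, the chord is in second inversion (figured bass 4/3).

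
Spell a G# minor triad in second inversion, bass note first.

Spelling G# minor: G#–B–D#. In second inversion the fifth is bass, giving D#, G#, B from the bottom.

D#, G#, B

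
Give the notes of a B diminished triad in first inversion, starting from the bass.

The chord tones are B–D–F. With the third (D) lowest for first inversion: D, F, B.

D, F, B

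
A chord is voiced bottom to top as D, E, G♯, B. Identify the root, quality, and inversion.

E dominant seventh, third inversion

The distinct note names are D, E, G#, B. Stacked in thirds they read E–G#–B–D, which is a dominant seventh chord on E.
With the seventh (D) in the bass, the chord is in third inversion (figured bass 4/2).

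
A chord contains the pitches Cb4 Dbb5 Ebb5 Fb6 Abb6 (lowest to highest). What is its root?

Reordering Cb, Dbb, Ebb, Fb, Abb into stacked thirds gives Dbb–Fb–Abb–Cb–Ebb; the bottom of that stack, Dbb, is the root.

Dbb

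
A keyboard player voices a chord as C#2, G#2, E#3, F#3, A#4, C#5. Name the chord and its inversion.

The pitch classes C#, G#, E#, F#, A# arrange in thirds as F#–A#–C#–E#–G#: an F# major ninth chord.
C# is the fifth of F# major ninth; fifth in the bass means second inversion.

F# major ninth, second inversion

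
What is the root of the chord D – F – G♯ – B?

D, F, G#, B are the tones of a G# diminished seventh chord (G#–B–D–F), making G# the root.

G#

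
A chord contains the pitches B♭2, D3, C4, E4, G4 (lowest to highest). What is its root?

C

The distinct letter names are Bb, D, C, E, G. Arranged as a stack of thirds they read C–E–G–Bb–D, so C is the root (a C dominant ninth chord).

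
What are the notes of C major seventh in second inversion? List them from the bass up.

Spelling C major seventh: C–E–G–B. In second inversion the fifth is bass, giving G, B, C, E from the bottom.

G, B, C, E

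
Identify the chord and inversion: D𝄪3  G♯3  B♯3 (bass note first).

G# augmented, second inversion

The distinct note names are D##, G#, B#. Stacked in thirds they read G#–B#–D##, which is an augmented triad on G#.
With the fifth (D##) in the bass, the chord is in second inversion (figured bass 6/4).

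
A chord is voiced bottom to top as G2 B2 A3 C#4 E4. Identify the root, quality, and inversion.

The distinct note names are G, B, A, C#, E. Stacked in thirds they read A–C#–E–G–B, which is a dominant ninth chord on A.
G is the seventh of A dominant ninth; seventh in the bass means third inversion.

A dominant ninth, third inversion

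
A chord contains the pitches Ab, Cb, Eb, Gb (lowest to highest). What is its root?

Ab, Cb, Eb, Gb are the tones of an Ab minor seventh chord (Ab–Cb–Eb–Gb), making Ab the root.

Ab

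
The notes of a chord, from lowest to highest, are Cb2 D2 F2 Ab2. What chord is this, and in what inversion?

D diminished seventh, third inversion

The distinct note names are Cb, D, F, Ab. Stacked in thirds they read D–F–Ab–Cb, which is a diminished seventh chord on D.
The lowest note is Cb, the seventh of the chord, so this is third inversion (figured bass 4/2).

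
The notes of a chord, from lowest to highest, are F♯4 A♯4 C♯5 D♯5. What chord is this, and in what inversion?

The pitch classes F#, A#, C#, D# arrange in thirds as D#–F#–A#–C#: a D# minor seventh chord.
The lowest note is F#, the third of the chord, so this is first inversion (figured bass 6/5).

D# minor seventh, first inversion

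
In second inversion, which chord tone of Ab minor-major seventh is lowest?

In second inversion the fifth is lowest. For Ab minor-major seventh (Ab–Cb–Eb–G) that is Eb.

Eb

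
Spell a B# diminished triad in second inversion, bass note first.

F#, B#, D#

The chord tones are B#–D#–F#. With the fifth (F#) lowest for second inversion: F#, B#, D#.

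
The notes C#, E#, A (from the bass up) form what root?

C#, E#, A are the tones of an A augmented triad (A–C#–E#), making A the root.

A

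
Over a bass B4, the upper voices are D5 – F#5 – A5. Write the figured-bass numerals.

The notes B, D, F#, A stack in thirds as B–D–F#–A — a B minor seventh chord. The bass B is the root, so this is root position: figured 7.

7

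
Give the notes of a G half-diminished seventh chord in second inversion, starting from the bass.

Db, F, G, Bb

The chord tones are G–Bb–Db–F. With the fifth (Db) lowest for second inversion: Db, F, G, Bb.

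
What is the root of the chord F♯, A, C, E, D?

F#, A, C, E, D are the tones of a D dominant ninth chord (D–F#–A–C–E), making D the root.

D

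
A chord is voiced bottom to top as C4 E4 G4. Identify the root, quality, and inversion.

C major, root position

The pitch classes C, E, G arrange in thirds as C–E–G: a C major triad.
The lowest note is C, the root of the chord, so this is root position (figured bass 5/3).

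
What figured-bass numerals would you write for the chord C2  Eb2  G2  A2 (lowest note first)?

The notes C, Eb, G, A stack in thirds as A–C–Eb–G — an A half-diminished seventh chord. The bass C is the third, so this is first inversion: figured 6/5.

6/5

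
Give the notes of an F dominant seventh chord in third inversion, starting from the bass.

Eb, F, A, C

Spelling F dominant seventh: F–A–C–Eb. In third inversion the seventh is bass, giving Eb, F, A, C from the bottom.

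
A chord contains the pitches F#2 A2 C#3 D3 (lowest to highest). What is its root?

D

The distinct letter names are F#, A, C#, D. Arranged as a stack of thirds they read D–F#–A–C#, so D is the root (a D major seventh chord).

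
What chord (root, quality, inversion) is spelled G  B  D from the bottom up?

Reducing to letter names: G, B, D. These stack in thirds as G–B–D — a G major triad.
The lowest note is G, the root of the chord, so this is root position (figured bass 5/3).

G major, root position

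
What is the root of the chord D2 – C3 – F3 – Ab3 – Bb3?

Bb

The distinct letter names are D, C, F, Ab, Bb. Arranged as a stack of thirds they read Bb–D–F–Ab–C, so Bb is the root (a Bb dominant ninth chord).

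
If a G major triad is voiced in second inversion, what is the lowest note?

The fifth of G major (G–B–D) is D; that is the bass in second inversion.

D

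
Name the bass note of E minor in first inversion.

The third of E minor (E–G–B) is G; that is the bass in first inversion.

G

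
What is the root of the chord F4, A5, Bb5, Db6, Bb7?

Bb

The distinct letter names are F, A, Bb, Db. Arranged as a stack of thirds they read Bb–Db–F–A, so Bb is the root (a Bb minor-major seventh chord).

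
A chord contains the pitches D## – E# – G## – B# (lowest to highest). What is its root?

The distinct letter names are D##, E#, G##, B#. Arranged as a stack of thirds they read E#–G##–B#–D##, so E# is the root (an E# major seventh chord).

E#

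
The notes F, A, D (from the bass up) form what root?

D

Reordering F, A, D into stacked thirds gives D–F–A; the bottom of that stack, D, is the root.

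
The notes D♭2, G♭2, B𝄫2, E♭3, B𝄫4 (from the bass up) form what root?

Eb

The distinct letter names are Db, Gb, Bbb, Eb. Arranged as a stack of thirds they read Eb–Gb–Bbb–Db, so Eb is the root (an Eb half-diminished seventh chord).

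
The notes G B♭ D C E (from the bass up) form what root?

C

Reordering G, Bb, D, C, E into stacked thirds gives C–E–G–Bb–D; the bottom of that stack, C, is the root.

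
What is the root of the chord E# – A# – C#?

Reordering E#, A#, C# into stacked thirds gives A#–C#–E#; the bottom of that stack, A#, is the root.

A#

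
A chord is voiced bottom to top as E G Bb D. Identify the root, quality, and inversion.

The pitch classes E, G, Bb, D arrange in thirds as E–G–Bb–D: an E half-diminished seventh chord.
The lowest note is E, the root of the chord, so this is root position (figured bass 7).

E half-diminished seventh, root position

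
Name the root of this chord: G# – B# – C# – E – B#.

The distinct letter names are G#, B#, C#, E. Arranged as a stack of thirds they read C#–E–G#–B#, so C# is the root (a C# minor-major seventh chord).

C#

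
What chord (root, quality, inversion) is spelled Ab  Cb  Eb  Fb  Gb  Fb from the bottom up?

Fb major ninth, first inversion

The pitch classes Ab, Cb, Eb, Fb, Gb arrange in thirds as Fb–Ab–Cb–Eb–Gb: an Fb major ninth chord.
The lowest note is Ab, the third of the chord, so this is first inversion.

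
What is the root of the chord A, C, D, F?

D

A, C, D, F are the tones of a D minor seventh chord (D–F–A–C), making D the root.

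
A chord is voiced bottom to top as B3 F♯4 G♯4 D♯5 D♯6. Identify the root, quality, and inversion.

G# minor seventh, first inversion

The distinct note names are B, F#, G#, D#. Stacked in thirds they read G#–B–D#–F#, which is a minor seventh chord on G#.
The lowest note is B, the third of the chord, so this is first inversion (figured bass 6/5).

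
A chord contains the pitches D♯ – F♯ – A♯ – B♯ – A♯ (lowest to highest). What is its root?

B#

D#, F#, A#, B# are the tones of a B# half-diminished seventh chord (B#–D#–F#–A#), making B# the root.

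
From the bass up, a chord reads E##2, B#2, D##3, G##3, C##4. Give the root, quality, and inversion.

C## dominant ninth, first inversion

The pitch classes E##, B#, D##, G##, C## arrange in thirds as C##–E##–G##–B#–D##: a C## dominant ninth chord.
E## is the third of C## dominant ninth; third in the bass means first inversion.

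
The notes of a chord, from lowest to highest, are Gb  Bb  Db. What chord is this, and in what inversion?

Gb major, root position

Reducing to letter names: Gb, Bb, Db. These stack in thirds as Gb–Bb–Db — a Gb major triad.
The lowest note is Gb, the root of the chord, so this is root position (figured bass 5/3).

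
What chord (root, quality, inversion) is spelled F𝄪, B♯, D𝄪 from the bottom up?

The distinct note names are F##, B#, D##. Stacked in thirds they read B#–D##–F##, which is a major triad on B#.
The lowest note is F##, the fifth of the chord, so this is second inversion (figured bass 6/4).

B# major, second inversion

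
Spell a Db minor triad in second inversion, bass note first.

Ab, Db, Fb

The chord tones are Db–Fb–Ab. With the fifth (Ab) lowest for second inversion: Ab, Db, Fb.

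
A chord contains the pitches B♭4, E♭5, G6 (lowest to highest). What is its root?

Bb, Eb, G are the tones of an Eb major triad (Eb–G–Bb), making Eb the root.

Eb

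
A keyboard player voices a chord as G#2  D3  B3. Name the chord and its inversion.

The pitch classes G#, D, B arrange in thirds as G#–B–D: a G# diminished triad.
With the root (G#) in the bass, the chord is in root position (figured bass 5/3).

G# diminished, root position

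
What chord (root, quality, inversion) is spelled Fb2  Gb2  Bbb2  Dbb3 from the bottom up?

Gb half-diminished seventh, third inversion

The pitch classes Fb, Gb, Bbb, Dbb arrange in thirds as Gb–Bbb–Dbb–Fb: a Gb half-diminished seventh chord.
The lowest note is Fb, the seventh of the chord, so this is third inversion (figured bass 4/2).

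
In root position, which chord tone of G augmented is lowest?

G augmented is G–B–D#. Root position places the root in the bass: G.

G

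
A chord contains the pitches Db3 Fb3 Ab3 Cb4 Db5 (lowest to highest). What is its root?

Db

Reordering Db, Fb, Ab, Cb into stacked thirds gives Db–Fb–Ab–Cb; the bottom of that stack, Db, is the root.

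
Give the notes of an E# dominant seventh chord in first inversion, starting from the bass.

G##, B#, D#, E#

The chord tones are E#–G##–B#–D#. With the third (G##) lowest for first inversion: G##, B#, D#, E#.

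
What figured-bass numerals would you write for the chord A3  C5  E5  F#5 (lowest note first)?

The notes A, C, E, F# stack in thirds as F#–A–C–E — an F# half-diminished seventh chord. The bass A is the third, so this is first inversion: figured 6/5.

6/5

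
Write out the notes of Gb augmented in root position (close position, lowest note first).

Gb, Bb, D

Gb augmented is Gb–Bb–D. Root position puts the root (Gb) in the bass, with the remaining tones above: Gb, Bb, D.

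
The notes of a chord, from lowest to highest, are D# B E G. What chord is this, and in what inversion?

The distinct note names are D#, B, E, G. Stacked in thirds they read E–G–B–D#, which is a minor-major seventh chord on E.
With the seventh (D#) in the bass, the chord is in third inversion (figured bass 4/2).

E minor-major seventh, third inversion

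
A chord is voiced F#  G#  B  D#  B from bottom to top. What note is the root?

G#

The distinct letter names are F#, G#, B, D#. Arranged as a stack of thirds they read G#–B–D#–F#, so G# is the root (a G# minor seventh chord).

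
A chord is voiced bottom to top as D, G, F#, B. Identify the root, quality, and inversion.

The pitch classes D, G, F#, B arrange in thirds as G–B–D–F#: a G major seventh chord.
With the fifth (D) in the bass, the chord is in second inversion (figured bass 4/3).

G major seventh, second inversion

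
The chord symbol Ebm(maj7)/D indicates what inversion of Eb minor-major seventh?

Ebm(maj7)/D means Eb minor-major seventh with D in the bass. D is the seventh of Eb minor-major seventh (Eb–Gb–Bb–D), so this is third inversion.

third inversion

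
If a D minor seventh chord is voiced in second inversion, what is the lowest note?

A

In second inversion the fifth is lowest. For D minor seventh (D–F–A–C) that is A.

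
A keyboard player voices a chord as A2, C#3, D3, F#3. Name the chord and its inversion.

D major seventh, second inversion

The pitch classes A, C#, D, F# arrange in thirds as D–F#–A–C#: a D major seventh chord.
The lowest note is A, the fifth of the chord, so this is second inversion (figured bass 4/3).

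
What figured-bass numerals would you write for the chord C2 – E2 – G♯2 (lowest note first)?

5/3

The notes C, E, G# stack in thirds as C–E–G# — a C augmented triad. The bass C is the root, so this is root position: figured 5/3.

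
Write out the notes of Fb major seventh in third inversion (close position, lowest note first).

Eb, Fb, Ab, Cb

The chord tones are Fb–Ab–Cb–Eb. With the seventh (Eb) lowest for third inversion: Eb, Fb, Ab, Cb.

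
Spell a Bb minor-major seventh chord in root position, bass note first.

The chord tones are Bb–Db–F–A. With the root (Bb) lowest for root position: Bb, Db, F, A.

Bb, Db, F, A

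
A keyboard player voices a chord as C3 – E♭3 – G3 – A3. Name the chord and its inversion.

A half-diminished seventh, first inversion

The pitch classes C, Eb, G, A arrange in thirds as A–C–Eb–G: an A half-diminished seventh chord.
The lowest note is C, the third of the chord, so this is first inversion (figured bass 6/5).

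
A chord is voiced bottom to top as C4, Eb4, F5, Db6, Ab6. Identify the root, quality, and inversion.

The pitch classes C, Eb, F, Db, Ab arrange in thirds as Db–F–Ab–C–Eb: a Db major ninth chord.
C is the seventh of Db major ninth; seventh in the bass means third inversion.

Db major ninth, third inversion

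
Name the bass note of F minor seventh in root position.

F

The root of F minor seventh (F–Ab–C–Eb) is F; that is the bass in root position.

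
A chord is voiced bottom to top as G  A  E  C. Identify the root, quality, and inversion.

A minor seventh, third inversion

The pitch classes G, A, E, C arrange in thirds as A–C–E–G: an A minor seventh chord.
With the seventh (G) in the bass, the chord is in third inversion (figured bass 4/2).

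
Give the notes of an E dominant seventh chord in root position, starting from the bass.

The chord tones are E–G#–B–D. With the root (E) lowest for root position: E, G#, B, D.

E, G#, B, D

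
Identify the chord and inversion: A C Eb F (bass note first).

Reducing to letter names: A, C, Eb, F. These stack in thirds as F–A–C–Eb — an F dominant seventh chord.
The lowest note is A, the third of the chord, so this is first inversion (figured bass 6/5).

F dominant seventh, first inversion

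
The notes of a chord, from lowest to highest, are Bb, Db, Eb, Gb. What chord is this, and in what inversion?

The distinct note names are Bb, Db, Eb, Gb. Stacked in thirds they read Eb–Gb–Bb–Db, which is a minor seventh chord on Eb.
Bb is the fifth of Eb minor seventh; fifth in the bass means second inversion (figured bass 4/3).

Eb minor seventh, second inversion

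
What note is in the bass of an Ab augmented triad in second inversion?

E

In second inversion the fifth is lowest. For Ab augmented (Ab–C–E) that is E.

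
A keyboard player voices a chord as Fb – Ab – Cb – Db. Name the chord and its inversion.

Db minor seventh, first inversion

Reducing to letter names: Fb, Ab, Cb, Db. These stack in thirds as Db–Fb–Ab–Cb — a Db minor seventh chord.
Fb is the third of Db minor seventh; third in the bass means first inversion (figured bass 6/5).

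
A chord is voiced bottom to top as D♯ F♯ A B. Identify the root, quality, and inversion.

B dominant seventh, first inversion

Reducing to letter names: D#, F#, A, B. These stack in thirds as B–D#–F#–A — a B dominant seventh chord.
D# is the third of B dominant seventh; third in the bass means first inversion (figured bass 6/5).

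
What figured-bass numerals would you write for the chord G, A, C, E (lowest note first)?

4/2

The notes G, A, C, E stack in thirds as A–C–E–G — an A minor seventh chord. The bass G is the seventh, so this is third inversion: figured 4/2.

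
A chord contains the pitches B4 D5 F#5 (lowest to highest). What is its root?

The distinct letter names are B, D, F#. Arranged as a stack of thirds they read B–D–F#, so B is the root (a B minor triad).

B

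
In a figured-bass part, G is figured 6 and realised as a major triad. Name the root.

Eb

The figures 6 mean the third of the chord is in the bass. If G is the third of a major triad, the root is Eb (chord tones Eb–G–Bb).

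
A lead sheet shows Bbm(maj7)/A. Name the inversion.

Bbm(maj7)/A means Bb minor-major seventh with A in the bass. A is the seventh of Bb minor-major seventh (Bb–Db–F–A), so this is third inversion.

third inversion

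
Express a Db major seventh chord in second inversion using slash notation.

Second inversion of Db major seventh has the fifth (Ab) in the bass. As a slash chord: Dbmaj7/Ab.

Dbmaj7/Ab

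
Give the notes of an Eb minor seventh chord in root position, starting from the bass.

Spelling Eb minor seventh: Eb–Gb–Bb–Db. In root position the root is bass, giving Eb, Gb, Bb, Db from the bottom.

Eb, Gb, Bb, Db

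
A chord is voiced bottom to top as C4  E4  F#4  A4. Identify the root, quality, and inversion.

The distinct note names are C, E, F#, A. Stacked in thirds they read F#–A–C–E, which is a half-diminished seventh chord on F#.
C is the fifth of F# half-diminished seventh; fifth in the bass means second inversion (figured bass 4/3).

F# half-diminished seventh, second inversion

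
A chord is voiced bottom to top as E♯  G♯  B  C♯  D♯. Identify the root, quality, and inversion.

The pitch classes E#, G#, B, C#, D# arrange in thirds as C#–E#–G#–B–D#: a C# dominant ninth chord.
With the third (E#) in the bass, the chord is in first inversion.

C# dominant ninth, first inversion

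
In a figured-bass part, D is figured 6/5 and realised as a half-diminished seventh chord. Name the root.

The figures 6/5 mean the third of the chord is in the bass. If D is the third of a half-diminished seventh chord, the root is B (chord tones B–D–F–A).

B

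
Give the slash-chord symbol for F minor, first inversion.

First inversion of F minor has the third (Ab) in the bass. As a slash chord: Fm/Ab.

Fm/Ab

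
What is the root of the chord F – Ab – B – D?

B

F, Ab, B, D are the tones of a B diminished seventh chord (B–D–F–Ab), making B the root.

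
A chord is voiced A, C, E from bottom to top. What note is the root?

A, C, E are the tones of an A minor triad (A–C–E), making A the root.

A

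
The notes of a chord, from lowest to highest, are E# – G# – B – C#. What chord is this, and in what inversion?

C# dominant seventh, first inversion

Reducing to letter names: E#, G#, B, C#. These stack in thirds as C#–E#–G#–B — a C# dominant seventh chord.
E# is the third of C# dominant seventh; third in the bass means first inversion (figured bass 6/5).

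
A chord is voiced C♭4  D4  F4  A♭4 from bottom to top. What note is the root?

Cb, D, F, Ab are the tones of a D diminished seventh chord (D–F–Ab–Cb), making D the root.

D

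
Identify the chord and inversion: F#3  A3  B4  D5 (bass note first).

The pitch classes F#, A, B, D arrange in thirds as B–D–F#–A: a B minor seventh chord.
F# is the fifth of B minor seventh; fifth in the bass means second inversion (figured bass 4/3).

B minor seventh, second inversion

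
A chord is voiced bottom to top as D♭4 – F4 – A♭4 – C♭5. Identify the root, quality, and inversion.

The distinct note names are Db, F, Ab, Cb. Stacked in thirds they read Db–F–Ab–Cb, which is a dominant seventh chord on Db.
Db is the root of Db dominant seventh; root in the bass means root position (figured bass 7).

Db dominant seventh, root position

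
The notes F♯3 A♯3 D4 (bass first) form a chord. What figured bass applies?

The notes F#, A#, D stack in thirds as D–F#–A# — a D augmented triad. The bass F# is the third, so this is first inversion: figured 6.

6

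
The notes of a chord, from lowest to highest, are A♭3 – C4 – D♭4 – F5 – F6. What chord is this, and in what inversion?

Reducing to letter names: Ab, C, Db, F. These stack in thirds as Db–F–Ab–C — a Db major seventh chord.
The lowest note is Ab, the fifth of the chord, so this is second inversion (figured bass 4/3).

Db major seventh, second inversion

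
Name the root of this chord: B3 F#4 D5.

B

Reordering B, F#, D into stacked thirds gives B–D–F#; the bottom of that stack, B, is the root.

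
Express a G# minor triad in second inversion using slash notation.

Second inversion of G# minor has the fifth (D#) in the bass. As a slash chord: G#m/D#.

G#m/D#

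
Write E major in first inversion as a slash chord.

First inversion of E major has the third (G#) in the bass. As a slash chord: EM/G#.

EM/G#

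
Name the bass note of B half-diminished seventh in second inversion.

F

The fifth of B half-diminished seventh (B–D–F–A) is F; that is the bass in second inversion.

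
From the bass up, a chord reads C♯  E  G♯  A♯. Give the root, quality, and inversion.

Reducing to letter names: C#, E, G#, A#. These stack in thirds as A#–C#–E–G# — an A# half-diminished seventh chord.
With the third (C#) in the bass, the chord is in first inversion (figured bass 6/5).

A# half-diminished seventh, first inversion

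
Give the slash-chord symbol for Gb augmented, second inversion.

Second inversion of Gb augmented has the fifth (D) in the bass. As a slash chord: Gbaug/D.

Gbaug/D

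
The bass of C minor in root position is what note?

C

In root position the root is lowest. For C minor (C–Eb–G) that is C.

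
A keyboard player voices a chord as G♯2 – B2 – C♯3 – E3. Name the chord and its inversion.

The pitch classes G#, B, C#, E arrange in thirds as C#–E–G#–B: a C# minor seventh chord.
With the fifth (G#) in the bass, the chord is in second inversion (figured bass 4/3).

C# minor seventh, second inversion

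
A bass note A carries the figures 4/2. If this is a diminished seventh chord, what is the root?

B#

The figures 4/2 mean the seventh of the chord is in the bass. If A is the seventh of a diminished seventh chord, the root is B# (chord tones B#–D#–F#–A).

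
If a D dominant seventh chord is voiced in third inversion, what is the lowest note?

D dominant seventh is D–F#–A–C. Third inversion places the seventh in the bass: C.

C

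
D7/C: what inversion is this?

D7/C means D dominant seventh with C in the bass. C is the seventh of D dominant seventh (D–F#–A–C), so this is third inversion.

third inversion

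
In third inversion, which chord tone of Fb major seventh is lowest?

In third inversion the seventh is lowest. For Fb major seventh (Fb–Ab–Cb–Eb) that is Eb.

Eb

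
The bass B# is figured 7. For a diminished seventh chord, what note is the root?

B#

The figures 7 mean the root of the chord is in the bass. If B# is the root of a diminished seventh chord, the root is B# (chord tones B#–D#–F#–A).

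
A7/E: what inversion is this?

A7/E means A dominant seventh with E in the bass. E is the fifth of A dominant seventh (A–C#–E–G), so this is second inversion.

second inversion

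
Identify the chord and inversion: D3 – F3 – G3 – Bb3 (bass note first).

Reducing to letter names: D, F, G, Bb. These stack in thirds as G–Bb–D–F — a G minor seventh chord.
D is the fifth of G minor seventh; fifth in the bass means second inversion (figured bass 4/3).

G minor seventh, second inversion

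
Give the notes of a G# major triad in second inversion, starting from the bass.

D#, G#, B#

Spelling G# major: G#–B#–D#. In second inversion the fifth is bass, giving D#, G#, B# from the bottom.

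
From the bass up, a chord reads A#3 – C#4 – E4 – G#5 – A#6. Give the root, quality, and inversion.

A# half-diminished seventh, root position

Reducing to letter names: A#, C#, E, G#. These stack in thirds as A#–C#–E–G# — an A# half-diminished seventh chord.
The lowest note is A#, the root of the chord, so this is root position (figured bass 7).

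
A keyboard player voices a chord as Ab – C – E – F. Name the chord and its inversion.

The pitch classes Ab, C, E, F arrange in thirds as F–Ab–C–E: an F minor-major seventh chord.
Ab is the third of F minor-major seventh; third in the bass means first inversion (figured bass 6/5).

F minor-major seventh, first inversion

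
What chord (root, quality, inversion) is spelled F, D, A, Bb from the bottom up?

Bb major seventh, second inversion

The distinct note names are F, D, A, Bb. Stacked in thirds they read Bb–D–F–A, which is a major seventh chord on Bb.
The lowest note is F, the fifth of the chord, so this is second inversion (figured bass 4/3).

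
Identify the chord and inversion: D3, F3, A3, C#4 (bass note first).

D minor-major seventh, root position

Reducing to letter names: D, F, A, C#. These stack in thirds as D–F–A–C# — a D minor-major seventh chord.
With the root (D) in the bass, the chord is in root position (figured bass 7).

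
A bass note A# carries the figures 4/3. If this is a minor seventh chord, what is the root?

The figures 4/3 mean the fifth of the chord is in the bass. If A# is the fifth of a minor seventh chord, the root is D# (chord tones D#–F#–A#–C#).

D#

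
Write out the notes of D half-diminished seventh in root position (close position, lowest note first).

D, F, Ab, C

The chord tones are D–F–Ab–C. With the root (D) lowest for root position: D, F, Ab, C.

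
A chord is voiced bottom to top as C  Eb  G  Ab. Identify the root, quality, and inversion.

Ab major seventh, first inversion

The pitch classes C, Eb, G, Ab arrange in thirds as Ab–C–Eb–G: an Ab major seventh chord.
C is the third of Ab major seventh; third in the bass means first inversion (figured bass 6/5).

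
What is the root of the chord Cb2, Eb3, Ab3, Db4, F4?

Db

The distinct letter names are Cb, Eb, Ab, Db, F. Arranged as a stack of thirds they read Db–F–Ab–Cb–Eb, so Db is the root (a Db dominant ninth chord).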